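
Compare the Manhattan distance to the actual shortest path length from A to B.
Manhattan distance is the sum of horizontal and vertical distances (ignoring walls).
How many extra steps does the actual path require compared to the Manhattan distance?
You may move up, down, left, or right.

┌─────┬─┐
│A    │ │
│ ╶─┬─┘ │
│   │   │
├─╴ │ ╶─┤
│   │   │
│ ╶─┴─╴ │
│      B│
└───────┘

Manhattan distance: |3 - 0| + |3 - 0| = 6
Actual path length: 8
Extra steps: 8 - 6 = 2

Solution:

┌─────┬─┐
│A    │ │
│ ╶─┬─┘ │
│↳ ↓│   │
├─╴ │ ╶─┤
│↓ ↲│   │
│ ╶─┴─╴ │
│↳ → → B│
└───────┘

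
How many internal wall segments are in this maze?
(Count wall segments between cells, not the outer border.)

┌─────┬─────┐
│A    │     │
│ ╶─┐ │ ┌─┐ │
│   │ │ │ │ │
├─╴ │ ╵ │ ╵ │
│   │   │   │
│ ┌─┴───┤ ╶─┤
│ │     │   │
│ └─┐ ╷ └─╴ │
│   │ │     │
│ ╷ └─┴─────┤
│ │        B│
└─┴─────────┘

Counting internal wall segments:
Total internal walls: 25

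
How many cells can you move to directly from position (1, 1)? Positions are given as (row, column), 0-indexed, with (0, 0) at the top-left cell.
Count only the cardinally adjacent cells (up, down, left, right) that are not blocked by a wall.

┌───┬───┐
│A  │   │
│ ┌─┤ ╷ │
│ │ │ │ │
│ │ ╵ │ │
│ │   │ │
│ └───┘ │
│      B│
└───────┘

Checking passable neighbors of (1, 1):
Neighbors: (2, 1)
Count: 1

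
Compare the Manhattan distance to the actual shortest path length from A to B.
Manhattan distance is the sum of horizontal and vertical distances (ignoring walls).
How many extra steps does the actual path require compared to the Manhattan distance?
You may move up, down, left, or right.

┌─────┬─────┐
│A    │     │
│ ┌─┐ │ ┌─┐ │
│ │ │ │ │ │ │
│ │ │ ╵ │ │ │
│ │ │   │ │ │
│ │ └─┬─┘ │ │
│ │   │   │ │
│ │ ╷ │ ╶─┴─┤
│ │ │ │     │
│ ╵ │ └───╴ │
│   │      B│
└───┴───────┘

Manhattan distance: |5 - 0| + |5 - 0| = 10
Actual path length: 14
Extra steps: 14 - 10 = 4

Solution:

┌─────┬─────┐
│A    │     │
│ ┌─┐ │ ┌─┐ │
│↓│ │ │ │ │ │
│ │ │ ╵ │ │ │
│↓│ │   │ │ │
│ │ └─┬─┘ │ │
│↓│↱ ↓│   │ │
│ │ ╷ │ ╶─┴─┤
│↓│↑│↓│     │
│ ╵ │ └───╴ │
│↳ ↑│↳ → → B│
└───┴───────┘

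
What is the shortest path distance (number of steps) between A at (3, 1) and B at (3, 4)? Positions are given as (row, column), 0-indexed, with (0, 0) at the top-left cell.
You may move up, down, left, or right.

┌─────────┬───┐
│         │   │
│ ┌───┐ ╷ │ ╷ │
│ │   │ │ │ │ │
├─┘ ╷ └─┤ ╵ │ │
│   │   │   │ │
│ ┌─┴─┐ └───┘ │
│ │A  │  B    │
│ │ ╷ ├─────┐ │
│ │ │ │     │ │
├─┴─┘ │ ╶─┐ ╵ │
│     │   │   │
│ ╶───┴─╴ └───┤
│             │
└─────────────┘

Finding path from (3, 1) to (3, 4):
Path: (3,1) → (3,2) → (4,2) → (5,2) → (5,1) → (5,0) → (6,0) → (6,1) → (6,2) → (6,3) → (6,4) → (5,4) → (5,3) → (4,3) → (4,4) → (4,5) → (5,5) → (5,6) → (4,6) → (3,6) → (3,5) → (3,4)
Distance: 21 steps

Solution:

┌─────────┬───┐
│         │   │
│ ┌───┐ ╷ │ ╷ │
│ │   │ │ │ │ │
├─┘ ╷ └─┤ ╵ │ │
│   │   │   │ │
│ ┌─┴─┐ └───┘ │
│ │A ↓│  B ← ↰│
│ │ ╷ ├─────┐ │
│ │ │↓│↱ → ↓│↑│
├─┴─┘ │ ╶─┐ ╵ │
│↓ ← ↲│↑ ↰│↳ ↑│
│ ╶───┴─╴ └───┤
│↳ → → → ↑    │
└─────────────┘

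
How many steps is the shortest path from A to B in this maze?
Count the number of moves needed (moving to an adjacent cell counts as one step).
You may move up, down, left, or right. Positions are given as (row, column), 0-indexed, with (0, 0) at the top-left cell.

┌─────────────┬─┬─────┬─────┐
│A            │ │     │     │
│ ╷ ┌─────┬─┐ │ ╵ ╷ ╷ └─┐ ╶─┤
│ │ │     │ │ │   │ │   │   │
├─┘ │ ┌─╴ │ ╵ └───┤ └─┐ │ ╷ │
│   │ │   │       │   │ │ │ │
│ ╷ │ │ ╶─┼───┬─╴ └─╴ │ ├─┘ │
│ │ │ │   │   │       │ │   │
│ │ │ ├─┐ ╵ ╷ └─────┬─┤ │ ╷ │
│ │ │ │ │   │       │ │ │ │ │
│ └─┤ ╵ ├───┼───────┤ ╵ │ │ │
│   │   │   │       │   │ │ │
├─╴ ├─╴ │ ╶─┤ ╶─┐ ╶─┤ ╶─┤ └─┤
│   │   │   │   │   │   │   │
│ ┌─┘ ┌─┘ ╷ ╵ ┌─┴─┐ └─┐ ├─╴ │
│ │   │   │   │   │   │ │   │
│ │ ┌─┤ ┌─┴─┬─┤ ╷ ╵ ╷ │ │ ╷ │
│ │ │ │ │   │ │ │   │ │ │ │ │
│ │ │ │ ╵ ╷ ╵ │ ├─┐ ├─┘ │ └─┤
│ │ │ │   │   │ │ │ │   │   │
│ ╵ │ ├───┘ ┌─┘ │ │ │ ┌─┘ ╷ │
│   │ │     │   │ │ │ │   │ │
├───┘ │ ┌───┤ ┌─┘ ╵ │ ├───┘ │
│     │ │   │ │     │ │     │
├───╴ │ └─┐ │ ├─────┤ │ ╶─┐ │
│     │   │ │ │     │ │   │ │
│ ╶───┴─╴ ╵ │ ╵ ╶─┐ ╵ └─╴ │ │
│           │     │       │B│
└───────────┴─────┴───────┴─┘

Using BFS to find shortest path:
Start: (0, 0), End: (13, 13)
Path found:
(0,0) → (0,1) → (0,2) → (0,3) → (0,4) → (0,5) → (0,6) → (1,6) → (2,6) → (2,7) → (2,8) → (3,8) → (3,9) → (3,10) → (2,10) → (2,9) → (1,9) → (0,9) → (0,10) → (1,10) → (1,11) → (2,11) → (3,11) → (4,11) → (5,11) → (5,10) → (6,10) → (6,11) → (7,11) → (8,11) → (9,11) → (9,10) → (10,10) → (11,10) → (12,10) → (13,10) → (13,11) → (13,12) → (12,12) → (12,11) → (11,11) → (11,12) → (11,13) → (12,13) → (13,13)
Number of steps: 44

Solution:

┌─────────────┬─┬─────┬─────┐
│A → → → → → ↓│ │  ↱ ↓│     │
│ ╷ ┌─────┬─┐ │ ╵ ╷ ╷ └─┐ ╶─┤
│ │ │     │ │↓│   │↑│↳ ↓│   │
├─┘ │ ┌─╴ │ ╵ └───┤ └─┐ │ ╷ │
│   │ │   │  ↳ → ↓│↑ ↰│↓│ │ │
│ ╷ │ │ ╶─┼───┬─╴ └─╴ │ ├─┘ │
│ │ │ │   │   │  ↳ → ↑│↓│   │
│ │ │ ├─┐ ╵ ╷ └─────┬─┤ │ ╷ │
│ │ │ │ │   │       │ │↓│ │ │
│ └─┤ ╵ ├───┼───────┤ ╵ │ │ │
│   │   │   │       │↓ ↲│ │ │
├─╴ ├─╴ │ ╶─┤ ╶─┐ ╶─┤ ╶─┤ └─┤
│   │   │   │   │   │↳ ↓│   │
│ ┌─┘ ┌─┘ ╷ ╵ ┌─┴─┐ └─┐ ├─╴ │
│ │   │   │   │   │   │↓│   │
│ │ ┌─┤ ┌─┴─┬─┤ ╷ ╵ ╷ │ │ ╷ │
│ │ │ │ │   │ │ │   │ │↓│ │ │
│ │ │ │ ╵ ╷ ╵ │ ├─┐ ├─┘ │ └─┤
│ │ │ │   │   │ │ │ │↓ ↲│   │
│ ╵ │ ├───┘ ┌─┘ │ │ │ ┌─┘ ╷ │
│   │ │     │   │ │ │↓│   │ │
├───┘ │ ┌───┤ ┌─┘ ╵ │ ├───┘ │
│     │ │   │ │     │↓│↱ → ↓│
├───╴ │ └─┐ │ ├─────┤ │ ╶─┐ │
│     │   │ │ │     │↓│↑ ↰│↓│
│ ╶───┴─╴ ╵ │ ╵ ╶─┐ ╵ └─╴ │ │
│           │     │  ↳ → ↑│B│
└───────────┴─────┴───────┴─┘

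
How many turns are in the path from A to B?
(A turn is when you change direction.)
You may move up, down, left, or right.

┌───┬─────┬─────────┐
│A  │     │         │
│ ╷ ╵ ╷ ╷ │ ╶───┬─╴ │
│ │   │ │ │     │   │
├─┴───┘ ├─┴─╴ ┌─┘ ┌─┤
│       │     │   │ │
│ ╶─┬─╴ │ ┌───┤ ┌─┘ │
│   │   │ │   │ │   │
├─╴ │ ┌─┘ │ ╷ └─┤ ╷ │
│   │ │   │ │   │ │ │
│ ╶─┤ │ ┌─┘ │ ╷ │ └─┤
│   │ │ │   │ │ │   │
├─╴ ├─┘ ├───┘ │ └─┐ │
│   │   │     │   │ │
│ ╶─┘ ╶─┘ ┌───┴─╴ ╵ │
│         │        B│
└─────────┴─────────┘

Directions: right, down, right, up, right, down, down, left, left, left, down, right, down, left, down, right, down, left, down, right, right, right, right, up, right, right, up, up, right, down, down, right, down, right
Number of turns: 24

Solution:

┌───┬─────┬─────────┐
│A ↓│↱ ↓  │         │
│ ╷ ╵ ╷ ╷ │ ╶───┬─╴ │
│ │↳ ↑│↓│ │     │   │
├─┴───┘ ├─┴─╴ ┌─┘ ┌─┤
│↓ ← ← ↲│     │   │ │
│ ╶─┬─╴ │ ┌───┤ ┌─┘ │
│↳ ↓│   │ │   │ │   │
├─╴ │ ┌─┘ │ ╷ └─┤ ╷ │
│↓ ↲│ │   │ │↱ ↓│ │ │
│ ╶─┤ │ ┌─┘ │ ╷ │ └─┤
│↳ ↓│ │ │   │↑│↓│   │
├─╴ ├─┘ ├───┘ │ └─┐ │
│↓ ↲│   │↱ → ↑│↳ ↓│ │
│ ╶─┘ ╶─┘ ┌───┴─╴ ╵ │
│↳ → → → ↑│      ↳ B│
└─────────┴─────────┘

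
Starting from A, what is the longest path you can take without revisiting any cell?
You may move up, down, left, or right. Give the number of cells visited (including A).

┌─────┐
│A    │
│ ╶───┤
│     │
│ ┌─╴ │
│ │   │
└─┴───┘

Finding longest simple path using DFS:
Start: (0, 0)
Longest path visits 6 cells
Path: A → down → right → right → down → left

Solution:

┌─────┐
│A    │
│ ╶───┤
│↳ → ↓│
│ ┌─╴ │
│ │B ↲│
└─┴───┘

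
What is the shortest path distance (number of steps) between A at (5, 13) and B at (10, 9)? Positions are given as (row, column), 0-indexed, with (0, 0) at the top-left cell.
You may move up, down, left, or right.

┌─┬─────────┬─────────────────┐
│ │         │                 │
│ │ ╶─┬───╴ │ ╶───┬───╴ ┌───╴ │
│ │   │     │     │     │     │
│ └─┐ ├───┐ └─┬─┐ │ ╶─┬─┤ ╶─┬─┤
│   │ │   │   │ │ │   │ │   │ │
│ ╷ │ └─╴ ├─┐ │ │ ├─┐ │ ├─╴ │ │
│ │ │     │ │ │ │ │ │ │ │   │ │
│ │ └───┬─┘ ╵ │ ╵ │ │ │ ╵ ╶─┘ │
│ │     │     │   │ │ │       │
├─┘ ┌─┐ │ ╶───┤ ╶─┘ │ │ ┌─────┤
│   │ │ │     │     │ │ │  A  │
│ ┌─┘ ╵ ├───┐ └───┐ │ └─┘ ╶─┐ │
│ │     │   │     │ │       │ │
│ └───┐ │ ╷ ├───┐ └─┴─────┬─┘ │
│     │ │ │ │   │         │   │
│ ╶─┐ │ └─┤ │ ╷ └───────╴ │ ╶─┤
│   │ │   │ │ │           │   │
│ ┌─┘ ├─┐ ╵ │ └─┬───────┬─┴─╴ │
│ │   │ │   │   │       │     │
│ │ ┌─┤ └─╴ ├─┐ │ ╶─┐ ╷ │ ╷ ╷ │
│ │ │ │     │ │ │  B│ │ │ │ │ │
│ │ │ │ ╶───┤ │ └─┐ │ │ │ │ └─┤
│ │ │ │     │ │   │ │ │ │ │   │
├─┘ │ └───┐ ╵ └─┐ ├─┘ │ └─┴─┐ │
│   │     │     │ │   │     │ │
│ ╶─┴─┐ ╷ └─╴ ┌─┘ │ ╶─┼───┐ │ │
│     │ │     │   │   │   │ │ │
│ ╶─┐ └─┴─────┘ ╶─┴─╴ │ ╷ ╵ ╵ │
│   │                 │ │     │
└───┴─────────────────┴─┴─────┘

Finding path from (5, 13) to (10, 9):
Path: (5,13) → (5,14) → (6,14) → (7,14) → (7,13) → (8,13) → (8,14) → (9,14) → (9,13) → (10,13) → (11,13) → (11,14) → (12,14) → (13,14) → (14,14) → (14,13) → (13,13) → (12,13) → (12,12) → (12,11) → (11,11) → (10,11) → (9,11) → (9,10) → (9,9) → (9,8) → (10,8) → (10,9)
Distance: 27 steps

Solution:

┌─┬─────────┬─────────────────┐
│ │         │                 │
│ │ ╶─┬───╴ │ ╶───┬───╴ ┌───╴ │
│ │   │     │     │     │     │
│ └─┐ ├───┐ └─┬─┐ │ ╶─┬─┤ ╶─┬─┤
│   │ │   │   │ │ │   │ │   │ │
│ ╷ │ └─╴ ├─┐ │ │ ├─┐ │ ├─╴ │ │
│ │ │     │ │ │ │ │ │ │ │   │ │
│ │ └───┬─┘ ╵ │ ╵ │ │ │ ╵ ╶─┘ │
│ │     │     │   │ │ │       │
├─┘ ┌─┐ │ ╶───┤ ╶─┘ │ │ ┌─────┤
│   │ │ │     │     │ │ │  A ↓│
│ ┌─┘ ╵ ├───┐ └───┐ │ └─┘ ╶─┐ │
│ │     │   │     │ │       │↓│
│ └───┐ │ ╷ ├───┐ └─┴─────┬─┘ │
│     │ │ │ │   │         │↓ ↲│
│ ╶─┐ │ └─┤ │ ╷ └───────╴ │ ╶─┤
│   │ │   │ │ │           │↳ ↓│
│ ┌─┘ ├─┐ ╵ │ └─┬───────┬─┴─╴ │
│ │   │ │   │   │↓ ← ← ↰│  ↓ ↲│
│ │ ┌─┤ └─╴ ├─┐ │ ╶─┐ ╷ │ ╷ ╷ │
│ │ │ │     │ │ │↳ B│ │↑│ │↓│ │
│ │ │ │ ╶───┤ │ └─┐ │ │ │ │ └─┤
│ │ │ │     │ │   │ │ │↑│ │↳ ↓│
├─┘ │ └───┐ ╵ └─┐ ├─┘ │ └─┴─┐ │
│   │     │     │ │   │↑ ← ↰│↓│
│ ╶─┴─┐ ╷ └─╴ ┌─┘ │ ╶─┼───┐ │ │
│     │ │     │   │   │   │↑│↓│
│ ╶─┐ └─┴─────┘ ╶─┴─╴ │ ╷ ╵ ╵ │
│   │                 │ │  ↑ ↲│
└───┴─────────────────┴─┴─────┘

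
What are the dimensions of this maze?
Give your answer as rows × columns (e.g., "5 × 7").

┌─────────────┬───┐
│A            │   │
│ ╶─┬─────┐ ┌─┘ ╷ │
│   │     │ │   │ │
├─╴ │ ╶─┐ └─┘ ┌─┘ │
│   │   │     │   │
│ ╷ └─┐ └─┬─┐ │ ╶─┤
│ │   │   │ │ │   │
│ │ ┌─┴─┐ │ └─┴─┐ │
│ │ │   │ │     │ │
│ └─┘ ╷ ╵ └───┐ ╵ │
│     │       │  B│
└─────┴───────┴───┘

Counting the maze dimensions:
Rows (vertical): 6
Columns (horizontal): 9
Dimensions: 6 × 9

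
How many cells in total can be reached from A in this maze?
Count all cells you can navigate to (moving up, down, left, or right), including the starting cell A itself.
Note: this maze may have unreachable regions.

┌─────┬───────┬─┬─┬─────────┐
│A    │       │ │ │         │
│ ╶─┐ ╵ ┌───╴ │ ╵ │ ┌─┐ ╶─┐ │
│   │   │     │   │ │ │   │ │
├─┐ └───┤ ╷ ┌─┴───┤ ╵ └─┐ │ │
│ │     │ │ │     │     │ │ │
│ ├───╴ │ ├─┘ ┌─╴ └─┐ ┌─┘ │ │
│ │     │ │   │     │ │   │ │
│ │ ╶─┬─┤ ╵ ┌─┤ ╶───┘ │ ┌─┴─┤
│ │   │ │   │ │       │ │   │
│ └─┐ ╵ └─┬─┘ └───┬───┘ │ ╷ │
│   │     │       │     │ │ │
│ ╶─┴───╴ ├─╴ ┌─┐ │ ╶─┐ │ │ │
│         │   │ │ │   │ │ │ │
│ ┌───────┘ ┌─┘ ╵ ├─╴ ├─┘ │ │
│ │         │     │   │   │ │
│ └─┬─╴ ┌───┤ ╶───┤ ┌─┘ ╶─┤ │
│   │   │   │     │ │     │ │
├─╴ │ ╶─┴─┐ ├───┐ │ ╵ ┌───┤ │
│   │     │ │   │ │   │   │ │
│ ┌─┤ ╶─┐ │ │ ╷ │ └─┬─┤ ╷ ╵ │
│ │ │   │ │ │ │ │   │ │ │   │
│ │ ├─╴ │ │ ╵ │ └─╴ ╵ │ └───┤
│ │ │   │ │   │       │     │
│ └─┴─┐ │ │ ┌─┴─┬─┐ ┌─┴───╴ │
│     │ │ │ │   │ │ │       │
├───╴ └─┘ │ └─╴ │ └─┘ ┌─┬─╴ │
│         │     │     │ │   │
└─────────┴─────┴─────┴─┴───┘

Using BFS/flood-fill to find all reachable cells from A:
Maze size: 14 × 14 = 196 total cells
7 cell(s) are walled off and cannot be reached from A.
Reachable cells: 189

Reachable region (· marks reachable cells):

┌─────┬───────┬─┬─┬─────────┐
│A · ·│· · · ·│ │ │· · · · ·│
│ ╶─┐ ╵ ┌───╴ │ ╵ │ ┌─┐ ╶─┐ │
│· ·│· ·│· · ·│   │·│·│· ·│·│
├─┐ └───┤ ╷ ┌─┴───┤ ╵ └─┐ │ │
│·│· · ·│·│·│· · ·│· · ·│·│·│
│ ├───╴ │ ├─┘ ┌─╴ └─┐ ┌─┘ │ │
│·│· · ·│·│· ·│· · ·│·│· ·│·│
│ │ ╶─┬─┤ ╵ ┌─┤ ╶───┘ │ ┌─┴─┤
│·│· ·│·│· ·│·│· · · ·│·│· ·│
│ └─┐ ╵ └─┬─┘ └───┬───┘ │ ╷ │
│· ·│· · ·│· · · ·│· · ·│·│·│
│ ╶─┴───╴ ├─╴ ┌─┐ │ ╶─┐ │ │ │
│· · · · ·│· ·│·│·│· ·│·│·│·│
│ ┌───────┘ ┌─┘ ╵ ├─╴ ├─┘ │ │
│·│· · · · ·│· · ·│· ·│· ·│·│
│ └─┬─╴ ┌───┤ ╶───┤ ┌─┘ ╶─┤ │
│· ·│· ·│· ·│· · ·│·│· · ·│·│
├─╴ │ ╶─┴─┐ ├───┐ │ ╵ ┌───┤ │
│· ·│· · ·│·│· ·│·│· ·│· ·│·│
│ ┌─┤ ╶─┐ │ │ ╷ │ └─┬─┤ ╷ ╵ │
│·│ │· ·│·│·│·│·│· ·│·│·│· ·│
│ │ ├─╴ │ │ ╵ │ └─╴ ╵ │ └───┤
│·│ │· ·│·│· ·│· · · ·│· · ·│
│ └─┴─┐ │ │ ┌─┴─┬─┐ ┌─┴───╴ │
│· · ·│·│·│·│· ·│·│·│· · · ·│
├───╴ └─┘ │ └─╴ │ └─┘ ┌─┬─╴ │
│· · · · ·│· · ·│· · ·│ │· ·│
└─────────┴─────┴─────┴─┴───┘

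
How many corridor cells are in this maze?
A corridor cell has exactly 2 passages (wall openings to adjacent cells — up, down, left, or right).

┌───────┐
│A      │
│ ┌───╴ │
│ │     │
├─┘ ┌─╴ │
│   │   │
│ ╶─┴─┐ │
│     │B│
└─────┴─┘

Counting cells with exactly 2 passages:
Total corridor cells: 10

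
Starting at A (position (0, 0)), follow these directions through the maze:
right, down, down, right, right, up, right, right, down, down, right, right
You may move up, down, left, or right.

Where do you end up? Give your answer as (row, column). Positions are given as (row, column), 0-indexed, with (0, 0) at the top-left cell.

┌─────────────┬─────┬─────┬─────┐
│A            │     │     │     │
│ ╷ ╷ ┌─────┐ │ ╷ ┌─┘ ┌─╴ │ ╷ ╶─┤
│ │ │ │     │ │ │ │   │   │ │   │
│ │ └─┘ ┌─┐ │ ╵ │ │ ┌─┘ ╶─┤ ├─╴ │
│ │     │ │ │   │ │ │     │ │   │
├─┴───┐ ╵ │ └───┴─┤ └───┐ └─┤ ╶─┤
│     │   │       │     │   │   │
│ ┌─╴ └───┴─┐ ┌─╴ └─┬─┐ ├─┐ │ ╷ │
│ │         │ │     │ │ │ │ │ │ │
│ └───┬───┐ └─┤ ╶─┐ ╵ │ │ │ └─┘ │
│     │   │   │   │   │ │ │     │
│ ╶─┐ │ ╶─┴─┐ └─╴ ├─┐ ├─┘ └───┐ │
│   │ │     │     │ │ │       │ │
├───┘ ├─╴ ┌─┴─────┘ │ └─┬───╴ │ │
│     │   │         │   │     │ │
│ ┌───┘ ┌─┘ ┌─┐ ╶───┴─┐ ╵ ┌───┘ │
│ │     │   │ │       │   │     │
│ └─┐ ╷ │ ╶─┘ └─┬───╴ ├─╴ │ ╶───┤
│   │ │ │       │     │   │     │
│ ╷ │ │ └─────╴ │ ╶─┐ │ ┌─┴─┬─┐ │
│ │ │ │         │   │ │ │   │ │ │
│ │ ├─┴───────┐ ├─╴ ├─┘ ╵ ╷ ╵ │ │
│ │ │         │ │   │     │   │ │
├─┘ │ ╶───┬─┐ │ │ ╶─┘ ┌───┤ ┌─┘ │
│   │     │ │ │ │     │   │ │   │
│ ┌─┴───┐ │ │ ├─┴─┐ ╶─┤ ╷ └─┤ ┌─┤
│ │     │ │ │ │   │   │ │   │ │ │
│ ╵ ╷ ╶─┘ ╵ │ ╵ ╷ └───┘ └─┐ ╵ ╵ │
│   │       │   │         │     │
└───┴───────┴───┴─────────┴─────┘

Following directions step by step:
Start: (0, 0)
  right: (0, 0) → (0, 1)
  down: (0, 1) → (1, 1)
  down: (1, 1) → (2, 1)
  right: (2, 1) → (2, 2)
  right: (2, 2) → (2, 3)
  up: (2, 3) → (1, 3)
  right: (1, 3) → (1, 4)
  right: (1, 4) → (1, 5)
  down: (1, 5) → (2, 5)
  down: (2, 5) → (3, 5)
  right: (3, 5) → (3, 6)
  right: (3, 6) → (3, 7)
Final position: (3, 7)

Path taken:

┌─────────────┬─────┬─────┬─────┐
│A ↓          │     │     │     │
│ ╷ ╷ ┌─────┐ │ ╷ ┌─┘ ┌─╴ │ ╷ ╶─┤
│ │↓│ │↱ → ↓│ │ │ │   │   │ │   │
│ │ └─┘ ┌─┐ │ ╵ │ │ ┌─┘ ╶─┤ ├─╴ │
│ │↳ → ↑│ │↓│   │ │ │     │ │   │
├─┴───┐ ╵ │ └───┴─┤ └───┐ └─┤ ╶─┤
│     │   │↳ → B  │     │   │   │
│ ┌─╴ └───┴─┐ ┌─╴ └─┬─┐ ├─┐ │ ╷ │
│ │         │ │     │ │ │ │ │ │ │
│ └───┬───┐ └─┤ ╶─┐ ╵ │ │ │ └─┘ │
│     │   │   │   │   │ │ │     │
│ ╶─┐ │ ╶─┴─┐ └─╴ ├─┐ ├─┘ └───┐ │
│   │ │     │     │ │ │       │ │
├───┘ ├─╴ ┌─┴─────┘ │ └─┬───╴ │ │
│     │   │         │   │     │ │
│ ┌───┘ ┌─┘ ┌─┐ ╶───┴─┐ ╵ ┌───┘ │
│ │     │   │ │       │   │     │
│ └─┐ ╷ │ ╶─┘ └─┬───╴ ├─╴ │ ╶───┤
│   │ │ │       │     │   │     │
│ ╷ │ │ └─────╴ │ ╶─┐ │ ┌─┴─┬─┐ │
│ │ │ │         │   │ │ │   │ │ │
│ │ ├─┴───────┐ ├─╴ ├─┘ ╵ ╷ ╵ │ │
│ │ │         │ │   │     │   │ │
├─┘ │ ╶───┬─┐ │ │ ╶─┘ ┌───┤ ┌─┘ │
│   │     │ │ │ │     │   │ │   │
│ ┌─┴───┐ │ │ ├─┴─┐ ╶─┤ ╷ └─┤ ┌─┤
│ │     │ │ │ │   │   │ │   │ │ │
│ ╵ ╷ ╶─┘ ╵ │ ╵ ╷ └───┘ └─┐ ╵ ╵ │
│   │       │   │         │     │
└───┴───────┴───┴─────────┴─────┘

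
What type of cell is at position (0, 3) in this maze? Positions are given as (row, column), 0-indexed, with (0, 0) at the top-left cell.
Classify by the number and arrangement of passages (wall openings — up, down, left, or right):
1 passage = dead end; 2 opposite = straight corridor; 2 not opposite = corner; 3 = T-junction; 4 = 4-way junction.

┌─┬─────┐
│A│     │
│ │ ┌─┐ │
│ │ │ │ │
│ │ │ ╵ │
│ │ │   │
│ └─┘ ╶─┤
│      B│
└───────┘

Checking cell at (0, 3):
Number of passages: 2
Cell type: corner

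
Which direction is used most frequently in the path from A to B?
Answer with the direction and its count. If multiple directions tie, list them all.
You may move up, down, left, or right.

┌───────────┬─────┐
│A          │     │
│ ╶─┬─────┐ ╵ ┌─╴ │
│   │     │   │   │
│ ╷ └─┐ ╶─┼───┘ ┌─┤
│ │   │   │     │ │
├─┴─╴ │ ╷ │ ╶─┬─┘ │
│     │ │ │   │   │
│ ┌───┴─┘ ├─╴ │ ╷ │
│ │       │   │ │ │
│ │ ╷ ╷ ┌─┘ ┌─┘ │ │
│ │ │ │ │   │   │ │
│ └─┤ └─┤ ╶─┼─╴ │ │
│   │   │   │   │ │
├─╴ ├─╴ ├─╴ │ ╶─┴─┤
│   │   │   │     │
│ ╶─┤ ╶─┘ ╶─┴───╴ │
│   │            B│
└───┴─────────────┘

Directions: right, right, right, right, right, down, right, up, right, right, down, left, down, left, left, down, right, down, left, down, left, down, right, down, left, down, right, right, right, right
Counts: {'right': 14, 'down': 9, 'up': 1, 'left': 6}
Most common: right (14 times)

Solution:

┌───────────┬─────┐
│A → → → → ↓│↱ → ↓│
│ ╶─┬─────┐ ╵ ┌─╴ │
│   │     │↳ ↑│↓ ↲│
│ ╷ └─┐ ╶─┼───┘ ┌─┤
│ │   │   │↓ ← ↲│ │
├─┴─╴ │ ╷ │ ╶─┬─┘ │
│     │ │ │↳ ↓│   │
│ ┌───┴─┘ ├─╴ │ ╷ │
│ │       │↓ ↲│ │ │
│ │ ╷ ╷ ┌─┘ ┌─┘ │ │
│ │ │ │ │↓ ↲│   │ │
│ └─┤ └─┤ ╶─┼─╴ │ │
│   │   │↳ ↓│   │ │
├─╴ ├─╴ ├─╴ │ ╶─┴─┤
│   │   │↓ ↲│     │
│ ╶─┤ ╶─┘ ╶─┴───╴ │
│   │    ↳ → → → B│
└───┴─────────────┘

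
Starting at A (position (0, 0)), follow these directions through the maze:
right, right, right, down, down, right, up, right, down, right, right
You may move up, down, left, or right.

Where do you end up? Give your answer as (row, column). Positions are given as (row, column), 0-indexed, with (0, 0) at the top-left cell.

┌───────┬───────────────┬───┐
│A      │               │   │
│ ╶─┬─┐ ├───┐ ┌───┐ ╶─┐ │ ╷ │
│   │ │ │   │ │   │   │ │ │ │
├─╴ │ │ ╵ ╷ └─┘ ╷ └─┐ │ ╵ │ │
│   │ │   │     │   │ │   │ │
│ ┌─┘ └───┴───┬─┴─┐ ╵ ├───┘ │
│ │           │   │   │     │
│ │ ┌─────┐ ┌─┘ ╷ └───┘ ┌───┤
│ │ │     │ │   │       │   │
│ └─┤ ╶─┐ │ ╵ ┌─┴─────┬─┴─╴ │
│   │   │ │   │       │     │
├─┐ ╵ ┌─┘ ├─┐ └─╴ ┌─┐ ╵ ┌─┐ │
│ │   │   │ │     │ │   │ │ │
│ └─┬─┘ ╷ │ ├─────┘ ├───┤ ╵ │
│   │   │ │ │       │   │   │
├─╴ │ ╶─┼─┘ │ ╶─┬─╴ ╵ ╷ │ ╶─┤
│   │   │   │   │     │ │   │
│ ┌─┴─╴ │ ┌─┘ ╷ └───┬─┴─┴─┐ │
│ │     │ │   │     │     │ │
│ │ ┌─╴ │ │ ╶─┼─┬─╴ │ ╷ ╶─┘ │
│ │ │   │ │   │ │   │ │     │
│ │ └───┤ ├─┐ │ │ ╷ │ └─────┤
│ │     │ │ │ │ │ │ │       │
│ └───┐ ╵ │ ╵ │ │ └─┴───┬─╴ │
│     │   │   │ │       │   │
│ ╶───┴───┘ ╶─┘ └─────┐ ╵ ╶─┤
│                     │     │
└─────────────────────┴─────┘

Following directions step by step:
Start: (0, 0)
  right: (0, 0) → (0, 1)
  right: (0, 1) → (0, 2)
  right: (0, 2) → (0, 3)
  down: (0, 3) → (1, 3)
  down: (1, 3) → (2, 3)
  right: (2, 3) → (2, 4)
  up: (2, 4) → (1, 4)
  right: (1, 4) → (1, 5)
  down: (1, 5) → (2, 5)
  right: (2, 5) → (2, 6)
  right: (2, 6) → (2, 7)
Final position: (2, 7)

Path taken:

┌───────┬───────────────┬───┐
│A → → ↓│               │   │
│ ╶─┬─┐ ├───┐ ┌───┐ ╶─┐ │ ╷ │
│   │ │↓│↱ ↓│ │   │   │ │ │ │
├─╴ │ │ ╵ ╷ └─┘ ╷ └─┐ │ ╵ │ │
│   │ │↳ ↑│↳ → B│   │ │   │ │
│ ┌─┘ └───┴───┬─┴─┐ ╵ ├───┘ │
│ │           │   │   │     │
│ │ ┌─────┐ ┌─┘ ╷ └───┘ ┌───┤
│ │ │     │ │   │       │   │
│ └─┤ ╶─┐ │ ╵ ┌─┴─────┬─┴─╴ │
│   │   │ │   │       │     │
├─┐ ╵ ┌─┘ ├─┐ └─╴ ┌─┐ ╵ ┌─┐ │
│ │   │   │ │     │ │   │ │ │
│ └─┬─┘ ╷ │ ├─────┘ ├───┤ ╵ │
│   │   │ │ │       │   │   │
├─╴ │ ╶─┼─┘ │ ╶─┬─╴ ╵ ╷ │ ╶─┤
│   │   │   │   │     │ │   │
│ ┌─┴─╴ │ ┌─┘ ╷ └───┬─┴─┴─┐ │
│ │     │ │   │     │     │ │
│ │ ┌─╴ │ │ ╶─┼─┬─╴ │ ╷ ╶─┘ │
│ │ │   │ │   │ │   │ │     │
│ │ └───┤ ├─┐ │ │ ╷ │ └─────┤
│ │     │ │ │ │ │ │ │       │
│ └───┐ ╵ │ ╵ │ │ └─┴───┬─╴ │
│     │   │   │ │       │   │
│ ╶───┴───┘ ╶─┘ └─────┐ ╵ ╶─┤
│                     │     │
└─────────────────────┴─────┘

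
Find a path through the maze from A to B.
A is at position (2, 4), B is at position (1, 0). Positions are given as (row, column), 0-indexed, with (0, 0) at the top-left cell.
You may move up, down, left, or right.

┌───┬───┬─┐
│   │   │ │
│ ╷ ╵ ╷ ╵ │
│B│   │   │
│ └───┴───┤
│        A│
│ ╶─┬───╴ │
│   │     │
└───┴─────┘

Finding the shortest path from (2, 4) to (1, 0):
Path length: 5 steps
Directions: left → left → left → left → up

Solution:

┌───┬───┬─┐
│   │   │ │
│ ╷ ╵ ╷ ╵ │
│B│   │   │
│ └───┴───┤
│↑ ← ← ← A│
│ ╶─┬───╴ │
│   │     │
└───┴─────┘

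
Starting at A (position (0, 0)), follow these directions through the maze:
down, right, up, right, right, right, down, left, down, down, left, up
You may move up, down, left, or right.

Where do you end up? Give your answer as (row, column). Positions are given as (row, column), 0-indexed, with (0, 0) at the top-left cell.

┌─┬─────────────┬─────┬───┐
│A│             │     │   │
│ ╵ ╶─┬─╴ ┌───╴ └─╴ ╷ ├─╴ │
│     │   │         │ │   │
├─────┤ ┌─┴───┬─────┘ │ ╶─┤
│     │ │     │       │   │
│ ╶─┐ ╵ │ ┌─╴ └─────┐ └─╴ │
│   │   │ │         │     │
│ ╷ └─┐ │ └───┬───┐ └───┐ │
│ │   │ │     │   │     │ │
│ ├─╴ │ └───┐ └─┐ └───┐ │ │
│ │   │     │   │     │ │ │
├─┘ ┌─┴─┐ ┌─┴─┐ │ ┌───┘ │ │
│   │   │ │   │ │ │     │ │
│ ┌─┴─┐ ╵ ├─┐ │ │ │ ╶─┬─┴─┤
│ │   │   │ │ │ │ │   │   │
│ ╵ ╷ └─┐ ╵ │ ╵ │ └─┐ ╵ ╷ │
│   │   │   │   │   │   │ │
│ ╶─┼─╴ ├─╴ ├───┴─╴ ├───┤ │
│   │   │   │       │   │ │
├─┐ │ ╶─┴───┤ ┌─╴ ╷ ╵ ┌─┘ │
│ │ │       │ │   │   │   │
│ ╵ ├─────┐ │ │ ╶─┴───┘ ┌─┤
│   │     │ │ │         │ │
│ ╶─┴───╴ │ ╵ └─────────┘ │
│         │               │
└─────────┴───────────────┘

Following directions step by step:
Start: (0, 0)
  down: (0, 0) → (1, 0)
  right: (1, 0) → (1, 1)
  up: (1, 1) → (0, 1)
  right: (0, 1) → (0, 2)
  right: (0, 2) → (0, 3)
  right: (0, 3) → (0, 4)
  down: (0, 4) → (1, 4)
  left: (1, 4) → (1, 3)
  down: (1, 3) → (2, 3)
  down: (2, 3) → (3, 3)
  left: (3, 3) → (3, 2)
  up: (3, 2) → (2, 2)
Final position: (2, 2)

Path taken:

┌─┬─────────────┬─────┬───┐
│A│↱ → → ↓      │     │   │
│ ╵ ╶─┬─╴ ┌───╴ └─╴ ╷ ├─╴ │
│↳ ↑  │↓ ↲│         │ │   │
├─────┤ ┌─┴───┬─────┘ │ ╶─┤
│    B│↓│     │       │   │
│ ╶─┐ ╵ │ ┌─╴ └─────┐ └─╴ │
│   │↑ ↲│ │         │     │
│ ╷ └─┐ │ └───┬───┐ └───┐ │
│ │   │ │     │   │     │ │
│ ├─╴ │ └───┐ └─┐ └───┐ │ │
│ │   │     │   │     │ │ │
├─┘ ┌─┴─┐ ┌─┴─┐ │ ┌───┘ │ │
│   │   │ │   │ │ │     │ │
│ ┌─┴─┐ ╵ ├─┐ │ │ │ ╶─┬─┴─┤
│ │   │   │ │ │ │ │   │   │
│ ╵ ╷ └─┐ ╵ │ ╵ │ └─┐ ╵ ╷ │
│   │   │   │   │   │   │ │
│ ╶─┼─╴ ├─╴ ├───┴─╴ ├───┤ │
│   │   │   │       │   │ │
├─┐ │ ╶─┴───┤ ┌─╴ ╷ ╵ ┌─┘ │
│ │ │       │ │   │   │   │
│ ╵ ├─────┐ │ │ ╶─┴───┘ ┌─┤
│   │     │ │ │         │ │
│ ╶─┴───╴ │ ╵ └─────────┘ │
│         │               │
└─────────┴───────────────┘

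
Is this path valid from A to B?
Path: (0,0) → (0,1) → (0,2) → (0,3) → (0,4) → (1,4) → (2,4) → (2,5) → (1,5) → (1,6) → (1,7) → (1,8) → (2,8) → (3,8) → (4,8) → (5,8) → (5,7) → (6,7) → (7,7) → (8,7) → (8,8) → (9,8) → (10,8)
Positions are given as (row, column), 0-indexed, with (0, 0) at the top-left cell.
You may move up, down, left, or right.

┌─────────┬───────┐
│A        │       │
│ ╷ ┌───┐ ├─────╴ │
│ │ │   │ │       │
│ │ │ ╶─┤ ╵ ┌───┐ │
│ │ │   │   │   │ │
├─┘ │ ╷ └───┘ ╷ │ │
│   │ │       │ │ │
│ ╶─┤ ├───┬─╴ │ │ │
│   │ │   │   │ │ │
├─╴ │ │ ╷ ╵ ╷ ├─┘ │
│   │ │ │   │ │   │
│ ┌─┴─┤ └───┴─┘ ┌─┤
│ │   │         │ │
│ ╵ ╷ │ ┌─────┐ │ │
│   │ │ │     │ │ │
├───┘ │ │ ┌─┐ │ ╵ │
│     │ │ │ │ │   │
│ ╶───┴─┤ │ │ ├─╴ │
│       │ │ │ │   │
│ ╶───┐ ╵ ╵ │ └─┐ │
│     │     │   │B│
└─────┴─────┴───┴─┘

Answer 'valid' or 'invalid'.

Checking path validity:
Result: All consecutive moves are passable.

valid

Correct solution:

┌─────────┬───────┐
│A → → → ↓│       │
│ ╷ ┌───┐ ├─────╴ │
│ │ │   │↓│↱ → → ↓│
│ │ │ ╶─┤ ╵ ┌───┐ │
│ │ │   │↳ ↑│   │↓│
├─┘ │ ╷ └───┘ ╷ │ │
│   │ │       │ │↓│
│ ╶─┤ ├───┬─╴ │ │ │
│   │ │   │   │ │↓│
├─╴ │ │ ╷ ╵ ╷ ├─┘ │
│   │ │ │   │ │↓ ↲│
│ ┌─┴─┤ └───┴─┘ ┌─┤
│ │   │        ↓│ │
│ ╵ ╷ │ ┌─────┐ │ │
│   │ │ │     │↓│ │
├───┘ │ │ ┌─┐ │ ╵ │
│     │ │ │ │ │↳ ↓│
│ ╶───┴─┤ │ │ ├─╴ │
│       │ │ │ │  ↓│
│ ╶───┐ ╵ ╵ │ └─┐ │
│     │     │   │B│
└─────┴─────┴───┴─┘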